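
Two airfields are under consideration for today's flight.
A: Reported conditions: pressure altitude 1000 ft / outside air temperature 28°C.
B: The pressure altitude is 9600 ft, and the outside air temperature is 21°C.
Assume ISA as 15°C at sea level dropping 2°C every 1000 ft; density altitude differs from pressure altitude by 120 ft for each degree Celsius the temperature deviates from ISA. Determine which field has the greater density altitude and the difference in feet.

A: ISA temp = 13°C, deviation +15°C, DA = 1000 + 120 × 15 = 2800 ft.
B: ISA temp = -4.2°C, deviation +25.2°C, DA = 9600 + 120 × 25.2 = 12624 ft.
B is higher by 12624 − 2800 = 9824 ft.

B by 9824 ft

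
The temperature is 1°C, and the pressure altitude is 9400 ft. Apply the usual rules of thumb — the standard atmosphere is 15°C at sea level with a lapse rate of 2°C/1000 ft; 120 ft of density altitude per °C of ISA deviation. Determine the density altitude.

ISA temperature at 9400 ft = 15 − 2 × (9400/1000) = -3.8°C.
ISA deviation = 1 − (-3.8) = +4.8°C.
Density altitude = 9400 + 120 × (4.8) = 9400 + (+576) = 9976 ft.

9976 ft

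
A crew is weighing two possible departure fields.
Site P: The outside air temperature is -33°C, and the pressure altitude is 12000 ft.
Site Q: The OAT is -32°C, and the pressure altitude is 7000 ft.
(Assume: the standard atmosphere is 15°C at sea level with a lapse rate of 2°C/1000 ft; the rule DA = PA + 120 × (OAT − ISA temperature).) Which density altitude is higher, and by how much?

Site P by 6080 ft

Site P: ISA temp = -9°C, deviation -24°C, DA = 12000 + 120 × (-24) = 9120 ft.
Site Q: ISA temp = 1°C, deviation -33°C, DA = 7000 + 120 × (-33) = 3040 ft.
Site P is higher by 9120 − 3040 = 6080 ft.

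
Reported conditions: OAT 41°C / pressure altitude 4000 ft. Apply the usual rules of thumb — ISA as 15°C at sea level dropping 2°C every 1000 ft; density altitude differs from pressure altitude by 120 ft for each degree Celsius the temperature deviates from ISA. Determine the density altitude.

8080 ft

ISA temperature at 4000 ft = 15 − 2 × (4000/1000) = 7°C.
ISA deviation = 41 − 7 = +34°C.
Density altitude = 4000 + 120 × (34) = 4000 + (+4080) = 8080 ft.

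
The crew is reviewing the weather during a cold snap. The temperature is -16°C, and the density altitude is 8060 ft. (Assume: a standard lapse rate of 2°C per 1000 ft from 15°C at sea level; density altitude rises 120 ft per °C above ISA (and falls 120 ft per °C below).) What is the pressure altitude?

DA = PA + 120 × (OAT − (15 − 2·PA/1000)) = PA + 120·OAT − 1800 + 0.24·PA = 1.24·PA + 120·OAT − 1800.
So 1.24·PA = 8060 − 120 × (-16) + 1800 = 11780.
PA = 11780 / 1.24 = 9500 ft.

9500 ft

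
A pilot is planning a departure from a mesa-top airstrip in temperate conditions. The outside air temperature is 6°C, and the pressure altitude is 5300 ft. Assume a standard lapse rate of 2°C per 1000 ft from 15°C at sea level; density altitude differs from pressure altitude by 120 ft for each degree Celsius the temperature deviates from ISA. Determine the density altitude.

5492 ft

ISA temperature at 5300 ft = 15 − 2 × (5300/1000) = 4.4°C.
ISA deviation = 6 − 4.4 = +1.6°C.
Density altitude = 5300 + 120 × (1.6) = 5300 + (+192) = 5492 ft.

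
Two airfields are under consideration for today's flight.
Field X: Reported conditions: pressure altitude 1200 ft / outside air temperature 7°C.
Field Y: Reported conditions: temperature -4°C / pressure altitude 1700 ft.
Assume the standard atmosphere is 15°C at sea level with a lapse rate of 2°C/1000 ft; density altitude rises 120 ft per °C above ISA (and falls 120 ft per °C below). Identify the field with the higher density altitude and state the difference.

Field X: ISA temp = 12.6°C, deviation -5.6°C, DA = 1200 + 120 × (-5.6) = 528 ft.
Field Y: ISA temp = 11.6°C, deviation -15.6°C, DA = 1700 + 120 × (-15.6) = -172 ft.
Field X is higher by 528 − (-172) = 700 ft.

Field X by 700 ft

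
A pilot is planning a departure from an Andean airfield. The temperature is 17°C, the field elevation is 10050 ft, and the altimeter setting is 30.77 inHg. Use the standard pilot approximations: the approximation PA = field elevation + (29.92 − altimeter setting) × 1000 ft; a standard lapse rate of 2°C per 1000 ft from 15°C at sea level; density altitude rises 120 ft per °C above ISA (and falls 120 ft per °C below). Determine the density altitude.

Pressure altitude = 10050 + (29.92 − 30.77) × 1000 = 10050 + (-850) = 9200 ft.
ISA temperature at 9200 ft = 15 − 2 × (9200/1000) = -3.4°C.
ISA deviation = 17 − (-3.4) = +20.4°C.
Density altitude = 9200 + 120 × (20.4) = 11648 ft.

11648 ft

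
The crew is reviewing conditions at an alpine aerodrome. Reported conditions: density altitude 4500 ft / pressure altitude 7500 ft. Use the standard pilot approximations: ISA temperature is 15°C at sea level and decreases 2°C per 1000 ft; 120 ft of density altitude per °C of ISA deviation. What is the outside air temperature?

Density altitude − pressure altitude = 4500 − 7500 = -3000 ft.
At 120 ft/°C that is an ISA deviation of -3000/120 = -25°C.
ISA temperature at 7500 ft = 15 − 2 × (7500/1000) = 0°C.
OAT = ISA + deviation = 0 + (-25) = -25°C.

-25°C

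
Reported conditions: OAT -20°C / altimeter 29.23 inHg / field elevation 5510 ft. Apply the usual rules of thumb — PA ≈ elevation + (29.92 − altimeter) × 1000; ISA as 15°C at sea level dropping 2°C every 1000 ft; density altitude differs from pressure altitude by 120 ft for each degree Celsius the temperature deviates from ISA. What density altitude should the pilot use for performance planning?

Pressure altitude = 5510 + (29.92 − 29.23) × 1000 = 5510 + (+690) = 6200 ft.
ISA temperature at 6200 ft = 15 − 2 × (6200/1000) = 2.6°C.
ISA deviation = -20 − 2.6 = -22.6°C.
Density altitude = 6200 + 120 × (-22.6) = 3488 ft.

3488 ft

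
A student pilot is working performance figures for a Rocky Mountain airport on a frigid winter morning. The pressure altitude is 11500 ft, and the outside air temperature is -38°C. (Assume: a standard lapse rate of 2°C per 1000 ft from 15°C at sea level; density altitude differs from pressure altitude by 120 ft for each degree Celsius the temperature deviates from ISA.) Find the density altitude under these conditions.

7900 ft

ISA temperature at 11500 ft = 15 − 2 × (11500/1000) = -8°C.
ISA deviation = -38 − (-8) = -30°C.
Density altitude = 11500 + 120 × (-30) = 11500 + (-3600) = 7900 ft.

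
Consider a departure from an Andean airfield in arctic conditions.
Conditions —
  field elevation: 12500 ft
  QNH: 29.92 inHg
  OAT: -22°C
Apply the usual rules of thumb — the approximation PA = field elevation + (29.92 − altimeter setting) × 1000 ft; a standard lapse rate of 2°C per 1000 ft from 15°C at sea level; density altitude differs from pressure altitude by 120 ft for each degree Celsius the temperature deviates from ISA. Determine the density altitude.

11060 ft

Pressure altitude = 12500 + (29.92 − 29.92) × 1000 = 12500 + (0) = 12500 ft.
ISA temperature at 12500 ft = 15 − 2 × (12500/1000) = -10°C.
ISA deviation = -22 − (-10) = -12°C.
Density altitude = 12500 + 120 × (-12) = 11060 ft.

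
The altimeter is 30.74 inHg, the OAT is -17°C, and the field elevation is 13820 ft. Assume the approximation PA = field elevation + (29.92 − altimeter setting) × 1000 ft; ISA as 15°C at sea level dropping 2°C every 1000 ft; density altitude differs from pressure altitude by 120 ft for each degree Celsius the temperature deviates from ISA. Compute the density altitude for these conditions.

Pressure altitude = 13820 + (29.92 − 30.74) × 1000 = 13820 + (-820) = 13000 ft.
ISA temperature at 13000 ft = 15 − 2 × (13000/1000) = -11°C.
ISA deviation = -17 − (-11) = -6°C.
Density altitude = 13000 + 120 × (-6) = 12280 ft.

12280 ft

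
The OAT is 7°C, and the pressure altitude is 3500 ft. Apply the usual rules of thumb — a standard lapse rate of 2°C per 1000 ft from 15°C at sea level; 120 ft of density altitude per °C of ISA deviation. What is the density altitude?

3380 ft

ISA temperature at 3500 ft = 15 − 2 × (3500/1000) = 8°C.
ISA deviation = 7 − 8 = -1°C.
Density altitude = 3500 + 120 × (-1) = 3500 + (-120) = 3380 ft.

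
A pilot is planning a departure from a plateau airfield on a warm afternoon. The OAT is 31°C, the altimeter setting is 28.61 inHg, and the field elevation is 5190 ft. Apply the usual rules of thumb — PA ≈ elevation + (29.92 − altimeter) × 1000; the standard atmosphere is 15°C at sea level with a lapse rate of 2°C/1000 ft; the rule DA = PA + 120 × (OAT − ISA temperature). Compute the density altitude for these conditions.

9980 ft

Pressure altitude = 5190 + (29.92 − 28.61) × 1000 = 5190 + (+1310) = 6500 ft.
ISA temperature at 6500 ft = 15 − 2 × (6500/1000) = 2°C.
ISA deviation = 31 − 2 = +29°C.
Density altitude = 6500 + 120 × (29) = 9980 ft.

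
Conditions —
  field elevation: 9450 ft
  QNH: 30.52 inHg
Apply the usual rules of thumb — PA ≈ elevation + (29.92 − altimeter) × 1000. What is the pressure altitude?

Pressure correction = (29.92 − 30.52) × 1000 = -600 ft.
Pressure altitude = 9450 + (-600) = 8850 ft.

8850 ft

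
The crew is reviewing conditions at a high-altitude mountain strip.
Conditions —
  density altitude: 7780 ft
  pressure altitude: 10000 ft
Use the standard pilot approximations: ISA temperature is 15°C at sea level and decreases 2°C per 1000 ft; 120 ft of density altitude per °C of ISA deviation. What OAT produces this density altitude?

-23.5°C

Density altitude − pressure altitude = 7780 − 10000 = -2220 ft.
At 120 ft/°C that is an ISA deviation of -2220/120 = -18.5°C.
ISA temperature at 10000 ft = 15 − 2 × (10000/1000) = -5°C.
OAT = ISA + deviation = -5 + (-18.5) = -23.5°C.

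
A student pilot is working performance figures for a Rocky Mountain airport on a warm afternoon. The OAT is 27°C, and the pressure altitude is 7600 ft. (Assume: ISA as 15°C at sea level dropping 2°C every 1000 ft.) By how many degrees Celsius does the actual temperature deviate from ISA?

ISA temperature at 7600 ft = 15 − 2 × (7600/1000) = -0.2°C.
Deviation = OAT − ISA = 27 − (-0.2) = +27.2°C.

ISA+27.2°C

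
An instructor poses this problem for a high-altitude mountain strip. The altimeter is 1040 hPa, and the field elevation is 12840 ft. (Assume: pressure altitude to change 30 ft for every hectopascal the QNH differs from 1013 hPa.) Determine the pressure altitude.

Pressure correction = (1013 − 1040) × 30 = -810 ft.
Pressure altitude = 12840 + (-810) = 12030 ft.

12030 ft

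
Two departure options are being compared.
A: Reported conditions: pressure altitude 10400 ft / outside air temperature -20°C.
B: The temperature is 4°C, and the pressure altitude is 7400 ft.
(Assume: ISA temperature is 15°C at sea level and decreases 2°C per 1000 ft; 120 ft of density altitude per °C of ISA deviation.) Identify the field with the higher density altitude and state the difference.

A: ISA temp = -5.8°C, deviation -14.2°C, DA = 10400 + 120 × (-14.2) = 8696 ft.
B: ISA temp = 0.2°C, deviation +3.8°C, DA = 7400 + 120 × 3.8 = 7856 ft.
A is higher by 8696 − 7856 = 840 ft.

A by 840 ft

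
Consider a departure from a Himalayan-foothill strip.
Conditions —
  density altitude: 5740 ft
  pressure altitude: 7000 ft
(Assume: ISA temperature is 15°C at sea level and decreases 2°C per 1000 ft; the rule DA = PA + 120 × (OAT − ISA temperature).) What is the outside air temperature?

Density altitude − pressure altitude = 5740 − 7000 = -1260 ft.
At 120 ft/°C that is an ISA deviation of -1260/120 = -10.5°C.
ISA temperature at 7000 ft = 15 − 2 × (7000/1000) = 1°C.
OAT = ISA + deviation = 1 + (-10.5) = -9.5°C.

-9.5°C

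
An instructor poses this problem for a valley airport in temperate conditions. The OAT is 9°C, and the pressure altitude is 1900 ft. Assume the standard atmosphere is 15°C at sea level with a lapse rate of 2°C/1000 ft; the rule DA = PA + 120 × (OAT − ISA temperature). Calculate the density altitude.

ISA temperature at 1900 ft = 15 − 2 × (1900/1000) = 11.2°C.
ISA deviation = 9 − 11.2 = -2.2°C.
Density altitude = 1900 + 120 × (-2.2) = 1900 + (-264) = 1636 ft.

1636 ft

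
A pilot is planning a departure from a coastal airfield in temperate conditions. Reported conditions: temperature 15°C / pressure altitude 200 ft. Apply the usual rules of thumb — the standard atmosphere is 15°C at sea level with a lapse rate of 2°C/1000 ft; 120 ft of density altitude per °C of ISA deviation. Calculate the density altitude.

248 ft

ISA temperature at 200 ft = 15 − 2 × (200/1000) = 14.6°C.
ISA deviation = 15 − 14.6 = +0.4°C.
Density altitude = 200 + 120 × (0.4) = 200 + (+48) = 248 ft.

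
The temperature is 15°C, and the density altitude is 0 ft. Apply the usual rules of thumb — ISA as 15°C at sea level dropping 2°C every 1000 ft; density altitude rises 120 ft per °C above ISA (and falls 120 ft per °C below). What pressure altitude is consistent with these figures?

DA = PA + 120 × (OAT − (15 − 2·PA/1000)) = PA + 120·OAT − 1800 + 0.24·PA = 1.24·PA + 120·OAT − 1800.
So 1.24·PA = 0 − 120 × 15 + 1800 = 0.
PA = 0 / 1.24 = 0 ft.

0 ft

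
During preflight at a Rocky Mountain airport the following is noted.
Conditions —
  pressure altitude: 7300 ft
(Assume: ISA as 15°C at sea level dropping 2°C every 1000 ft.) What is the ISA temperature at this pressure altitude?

0.4°C

ISA temperature = 15 − 2 × (7300/1000) = 15 − 14.6 = 0.4°C.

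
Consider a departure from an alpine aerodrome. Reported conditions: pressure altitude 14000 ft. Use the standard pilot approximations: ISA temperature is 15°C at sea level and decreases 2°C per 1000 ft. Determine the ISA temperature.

-13°C

ISA temperature = 15 − 2 × (14000/1000) = 15 − 28 = -13°C.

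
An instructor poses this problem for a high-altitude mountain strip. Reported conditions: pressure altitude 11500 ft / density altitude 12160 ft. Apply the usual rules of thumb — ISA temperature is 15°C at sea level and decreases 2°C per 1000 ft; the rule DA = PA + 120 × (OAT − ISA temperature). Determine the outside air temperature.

-2.5°C

Density altitude − pressure altitude = 12160 − 11500 = +660 ft.
At 120 ft/°C that is an ISA deviation of 660/120 = +5.5°C.
ISA temperature at 11500 ft = 15 − 2 × (11500/1000) = -8°C.
OAT = ISA + deviation = -8 + (+5.5) = -2.5°C.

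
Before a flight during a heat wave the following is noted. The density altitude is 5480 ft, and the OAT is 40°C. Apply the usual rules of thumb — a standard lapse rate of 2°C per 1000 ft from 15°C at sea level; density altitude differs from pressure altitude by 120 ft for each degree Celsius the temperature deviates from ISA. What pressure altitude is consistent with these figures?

DA = PA + 120 × (OAT − (15 − 2·PA/1000)) = PA + 120·OAT − 1800 + 0.24·PA = 1.24·PA + 120·OAT − 1800.
So 1.24·PA = 5480 − 120 × 40 + 1800 = 2480.
PA = 2480 / 1.24 = 2000 ft.

2000 ft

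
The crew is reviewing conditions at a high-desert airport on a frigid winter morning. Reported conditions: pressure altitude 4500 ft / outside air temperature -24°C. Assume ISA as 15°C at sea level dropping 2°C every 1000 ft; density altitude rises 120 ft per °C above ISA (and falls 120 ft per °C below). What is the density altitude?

900 ft

ISA temperature at 4500 ft = 15 − 2 × (4500/1000) = 6°C.
ISA deviation = -24 − 6 = -30°C.
Density altitude = 4500 + 120 × (-30) = 4500 + (-3600) = 900 ft.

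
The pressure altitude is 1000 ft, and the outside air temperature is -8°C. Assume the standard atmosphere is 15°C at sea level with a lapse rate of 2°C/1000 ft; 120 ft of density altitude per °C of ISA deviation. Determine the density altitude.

-1520 ft

ISA temperature at 1000 ft = 15 − 2 × (1000/1000) = 13°C.
ISA deviation = -8 − 13 = -21°C.
Density altitude = 1000 + 120 × (-21) = 1000 + (-2520) = -1520 ft.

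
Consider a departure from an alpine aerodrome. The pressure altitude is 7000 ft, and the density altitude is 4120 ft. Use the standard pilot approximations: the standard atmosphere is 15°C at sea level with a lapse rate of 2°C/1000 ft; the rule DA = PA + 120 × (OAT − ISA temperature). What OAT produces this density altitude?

-23°C

Density altitude − pressure altitude = 4120 − 7000 = -2880 ft.
At 120 ft/°C that is an ISA deviation of -2880/120 = -24°C.
ISA temperature at 7000 ft = 15 − 2 × (7000/1000) = 1°C.
OAT = ISA + deviation = 1 + (-24) = -23°C.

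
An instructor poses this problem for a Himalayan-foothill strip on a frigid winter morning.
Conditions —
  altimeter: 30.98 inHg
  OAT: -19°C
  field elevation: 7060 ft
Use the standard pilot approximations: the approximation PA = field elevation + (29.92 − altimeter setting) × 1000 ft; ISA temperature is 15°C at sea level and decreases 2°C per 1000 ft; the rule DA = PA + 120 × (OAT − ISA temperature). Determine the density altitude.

3360 ft

Pressure altitude = 7060 + (29.92 − 30.98) × 1000 = 7060 + (-1060) = 6000 ft.
ISA temperature at 6000 ft = 15 − 2 × (6000/1000) = 3°C.
ISA deviation = -19 − 3 = -22°C.
Density altitude = 6000 + 120 × (-22) = 3360 ft.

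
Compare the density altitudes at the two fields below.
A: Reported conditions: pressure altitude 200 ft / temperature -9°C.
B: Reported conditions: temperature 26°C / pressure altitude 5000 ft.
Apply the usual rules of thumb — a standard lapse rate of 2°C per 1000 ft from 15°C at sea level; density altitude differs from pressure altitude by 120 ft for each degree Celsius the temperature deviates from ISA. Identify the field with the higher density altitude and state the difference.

A: ISA temp = 14.6°C, deviation -23.6°C, DA = 200 + 120 × (-23.6) = -2632 ft.
B: ISA temp = 5°C, deviation +21°C, DA = 5000 + 120 × 21 = 7520 ft.
B is higher by 7520 − (-2632) = 10152 ft.

B by 10152 ft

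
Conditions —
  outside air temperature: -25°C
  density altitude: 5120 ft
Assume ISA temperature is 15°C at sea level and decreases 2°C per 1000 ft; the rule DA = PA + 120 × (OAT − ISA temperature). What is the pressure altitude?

DA = PA + 120 × (OAT − (15 − 2·PA/1000)) = PA + 120·OAT − 1800 + 0.24·PA = 1.24·PA + 120·OAT − 1800.
So 1.24·PA = 5120 − 120 × (-25) + 1800 = 9920.
PA = 9920 / 1.24 = 8000 ft.

8000 ft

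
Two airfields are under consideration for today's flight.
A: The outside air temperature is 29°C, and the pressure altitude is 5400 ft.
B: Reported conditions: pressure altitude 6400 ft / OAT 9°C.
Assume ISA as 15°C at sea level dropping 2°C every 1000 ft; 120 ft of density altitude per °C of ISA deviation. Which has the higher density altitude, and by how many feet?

A: ISA temp = 4.2°C, deviation +24.8°C, DA = 5400 + 120 × 24.8 = 8376 ft.
B: ISA temp = 2.2°C, deviation +6.8°C, DA = 6400 + 120 × 6.8 = 7216 ft.
A is higher by 8376 − 7216 = 1160 ft.

A by 1160 ft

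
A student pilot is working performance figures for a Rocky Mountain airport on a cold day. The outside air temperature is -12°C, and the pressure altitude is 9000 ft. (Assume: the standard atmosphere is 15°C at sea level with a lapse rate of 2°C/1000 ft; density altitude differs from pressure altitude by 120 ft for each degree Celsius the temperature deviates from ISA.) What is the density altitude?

ISA temperature at 9000 ft = 15 − 2 × (9000/1000) = -3°C.
ISA deviation = -12 − (-3) = -9°C.
Density altitude = 9000 + 120 × (-9) = 9000 + (-1080) = 7920 ft.

7920 ft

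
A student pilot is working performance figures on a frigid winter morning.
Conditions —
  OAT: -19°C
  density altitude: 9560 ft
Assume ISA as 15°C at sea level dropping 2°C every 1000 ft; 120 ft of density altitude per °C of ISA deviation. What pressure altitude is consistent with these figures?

DA = PA + 120 × (OAT − (15 − 2·PA/1000)) = PA + 120·OAT − 1800 + 0.24·PA = 1.24·PA + 120·OAT − 1800.
So 1.24·PA = 9560 − 120 × (-19) + 1800 = 13640.
PA = 13640 / 1.24 = 11000 ft.

11000 ft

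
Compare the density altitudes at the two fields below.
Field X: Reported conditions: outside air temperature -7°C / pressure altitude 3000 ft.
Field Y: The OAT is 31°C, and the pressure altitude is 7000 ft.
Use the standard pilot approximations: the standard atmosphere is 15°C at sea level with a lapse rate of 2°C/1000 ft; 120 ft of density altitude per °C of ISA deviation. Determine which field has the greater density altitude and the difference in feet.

Field Y by 9520 ft

Field X: ISA temp = 9°C, deviation -16°C, DA = 3000 + 120 × (-16) = 1080 ft.
Field Y: ISA temp = 1°C, deviation +30°C, DA = 7000 + 120 × 30 = 10600 ft.
Field Y is higher by 10600 − 1080 = 9520 ft.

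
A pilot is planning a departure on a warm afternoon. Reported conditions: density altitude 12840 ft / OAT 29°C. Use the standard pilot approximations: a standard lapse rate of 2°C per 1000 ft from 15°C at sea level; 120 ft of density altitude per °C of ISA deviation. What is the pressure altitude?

DA = PA + 120 × (OAT − (15 − 2·PA/1000)) = PA + 120·OAT − 1800 + 0.24·PA = 1.24·PA + 120·OAT − 1800.
So 1.24·PA = 12840 − 120 × 29 + 1800 = 11160.
PA = 11160 / 1.24 = 9000 ft.

9000 ft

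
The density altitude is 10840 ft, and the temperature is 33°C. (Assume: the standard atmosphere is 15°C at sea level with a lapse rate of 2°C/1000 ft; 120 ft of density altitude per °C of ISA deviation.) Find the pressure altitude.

DA = PA + 120 × (OAT − (15 − 2·PA/1000)) = PA + 120·OAT − 1800 + 0.24·PA = 1.24·PA + 120·OAT − 1800.
So 1.24·PA = 10840 − 120 × 33 + 1800 = 8680.
PA = 8680 / 1.24 = 7000 ft.

7000 ft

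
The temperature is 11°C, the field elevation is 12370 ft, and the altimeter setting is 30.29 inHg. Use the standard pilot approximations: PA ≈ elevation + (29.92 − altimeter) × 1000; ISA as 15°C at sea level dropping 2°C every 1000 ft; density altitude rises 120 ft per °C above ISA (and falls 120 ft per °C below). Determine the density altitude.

14400 ft

Pressure altitude = 12370 + (29.92 − 30.29) × 1000 = 12370 + (-370) = 12000 ft.
ISA temperature at 12000 ft = 15 − 2 × (12000/1000) = -9°C.
ISA deviation = 11 − (-9) = +20°C.
Density altitude = 12000 + 120 × (20) = 14400 ft.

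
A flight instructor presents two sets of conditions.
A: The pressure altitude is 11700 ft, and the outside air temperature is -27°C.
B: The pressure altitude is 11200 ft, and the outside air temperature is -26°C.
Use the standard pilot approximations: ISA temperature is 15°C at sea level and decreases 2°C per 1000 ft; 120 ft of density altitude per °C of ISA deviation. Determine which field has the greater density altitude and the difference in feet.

A by 500 ft

A: ISA temp = -8.4°C, deviation -18.6°C, DA = 11700 + 120 × (-18.6) = 9468 ft.
B: ISA temp = -7.4°C, deviation -18.6°C, DA = 11200 + 120 × (-18.6) = 8968 ft.
A is higher by 9468 − 8968 = 500 ft.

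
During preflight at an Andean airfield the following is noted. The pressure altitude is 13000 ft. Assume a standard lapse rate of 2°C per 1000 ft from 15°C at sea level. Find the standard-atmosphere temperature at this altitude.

-11°C

ISA temperature = 15 − 2 × (13000/1000) = 15 − 26 = -11°C.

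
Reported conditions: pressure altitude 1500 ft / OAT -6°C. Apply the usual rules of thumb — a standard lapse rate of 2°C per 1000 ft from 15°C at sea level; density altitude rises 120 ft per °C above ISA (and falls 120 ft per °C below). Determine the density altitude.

ISA temperature at 1500 ft = 15 − 2 × (1500/1000) = 12°C.
ISA deviation = -6 − 12 = -18°C.
Density altitude = 1500 + 120 × (-18) = 1500 + (-2160) = -660 ft.

-660 ft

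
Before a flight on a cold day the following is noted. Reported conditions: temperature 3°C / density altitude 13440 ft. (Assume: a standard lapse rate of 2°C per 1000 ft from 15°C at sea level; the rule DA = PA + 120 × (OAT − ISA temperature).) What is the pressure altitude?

12000 ft

DA = PA + 120 × (OAT − (15 − 2·PA/1000)) = PA + 120·OAT − 1800 + 0.24·PA = 1.24·PA + 120·OAT − 1800.
So 1.24·PA = 13440 − 120 × 3 + 1800 = 14880.
PA = 14880 / 1.24 = 12000 ft.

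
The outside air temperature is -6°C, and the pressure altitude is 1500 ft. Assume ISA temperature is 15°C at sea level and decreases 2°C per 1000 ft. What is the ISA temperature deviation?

ISA-18°C

ISA temperature at 1500 ft = 15 − 2 × (1500/1000) = 12°C.
Deviation = OAT − ISA = -6 − 12 = -18°C.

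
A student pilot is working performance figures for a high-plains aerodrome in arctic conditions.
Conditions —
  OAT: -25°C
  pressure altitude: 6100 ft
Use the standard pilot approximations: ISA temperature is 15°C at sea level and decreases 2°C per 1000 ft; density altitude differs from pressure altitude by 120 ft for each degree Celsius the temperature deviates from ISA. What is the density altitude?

ISA temperature at 6100 ft = 15 − 2 × (6100/1000) = 2.8°C.
ISA deviation = -25 − 2.8 = -27.8°C.
Density altitude = 6100 + 120 × (-27.8) = 6100 + (-3336) = 2764 ft.

2764 ft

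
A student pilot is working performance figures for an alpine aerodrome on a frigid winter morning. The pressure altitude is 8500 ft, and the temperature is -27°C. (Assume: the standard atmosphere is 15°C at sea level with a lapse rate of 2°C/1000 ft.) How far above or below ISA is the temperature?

ISA-25°C

ISA temperature at 8500 ft = 15 − 2 × (8500/1000) = -2°C.
Deviation = OAT − ISA = -27 − (-2) = -25°C.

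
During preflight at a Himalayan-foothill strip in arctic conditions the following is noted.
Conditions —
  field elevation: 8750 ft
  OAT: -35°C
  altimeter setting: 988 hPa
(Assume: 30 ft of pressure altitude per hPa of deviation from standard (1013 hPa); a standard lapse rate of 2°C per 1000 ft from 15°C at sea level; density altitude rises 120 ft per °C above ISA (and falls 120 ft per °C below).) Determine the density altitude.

Pressure altitude = 8750 + (1013 − 988) × 30 = 8750 + (+750) = 9500 ft.
ISA temperature at 9500 ft = 15 − 2 × (9500/1000) = -4°C.
ISA deviation = -35 − (-4) = -31°C.
Density altitude = 9500 + 120 × (-31) = 5780 ft.

5780 ft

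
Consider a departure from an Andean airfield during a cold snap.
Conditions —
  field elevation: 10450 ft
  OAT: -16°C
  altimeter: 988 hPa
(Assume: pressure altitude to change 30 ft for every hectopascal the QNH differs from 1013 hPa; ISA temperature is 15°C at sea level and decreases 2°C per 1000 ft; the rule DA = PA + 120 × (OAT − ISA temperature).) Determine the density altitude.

Pressure altitude = 10450 + (1013 − 988) × 30 = 10450 + (+750) = 11200 ft.
ISA temperature at 11200 ft = 15 − 2 × (11200/1000) = -7.4°C.
ISA deviation = -16 − (-7.4) = -8.6°C.
Density altitude = 11200 + 120 × (-8.6) = 10168 ft.

10168 ft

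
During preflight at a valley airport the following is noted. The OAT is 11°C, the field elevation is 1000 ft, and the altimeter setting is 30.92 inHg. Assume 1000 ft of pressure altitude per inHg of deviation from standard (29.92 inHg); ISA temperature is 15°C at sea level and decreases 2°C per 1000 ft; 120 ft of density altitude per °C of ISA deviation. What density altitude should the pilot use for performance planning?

-480 ft

Pressure altitude = 1000 + (29.92 − 30.92) × 1000 = 1000 + (-1000) = 0 ft.
ISA temperature at 0 ft = 15 − 2 × (0/1000) = 15°C.
ISA deviation = 11 − 15 = -4°C.
Density altitude = 0 + 120 × (-4) = -480 ft.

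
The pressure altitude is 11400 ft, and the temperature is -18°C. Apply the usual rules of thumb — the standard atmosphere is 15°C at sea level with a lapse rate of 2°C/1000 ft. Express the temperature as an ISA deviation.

ISA temperature at 11400 ft = 15 − 2 × (11400/1000) = -7.8°C.
Deviation = OAT − ISA = -18 − (-7.8) = -10.2°C.

ISA-10.2°C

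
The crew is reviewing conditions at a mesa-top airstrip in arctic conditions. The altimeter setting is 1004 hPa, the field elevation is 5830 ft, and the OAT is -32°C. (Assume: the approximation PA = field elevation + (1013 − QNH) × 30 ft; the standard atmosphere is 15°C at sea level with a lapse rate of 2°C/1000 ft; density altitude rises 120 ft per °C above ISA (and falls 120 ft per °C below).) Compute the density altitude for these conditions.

1924 ft

Pressure altitude = 5830 + (1013 − 1004) × 30 = 5830 + (+270) = 6100 ft.
ISA temperature at 6100 ft = 15 − 2 × (6100/1000) = 2.8°C.
ISA deviation = -32 − 2.8 = -34.8°C.
Density altitude = 6100 + 120 × (-34.8) = 1924 ft.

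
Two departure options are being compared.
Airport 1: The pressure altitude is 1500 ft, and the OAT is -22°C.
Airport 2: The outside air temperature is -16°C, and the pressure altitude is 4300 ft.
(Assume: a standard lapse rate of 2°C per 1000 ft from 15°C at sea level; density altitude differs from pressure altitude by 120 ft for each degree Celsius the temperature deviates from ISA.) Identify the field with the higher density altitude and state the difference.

Airport 2 by 4192 ft

Airport 1: ISA temp = 12°C, deviation -34°C, DA = 1500 + 120 × (-34) = -2580 ft.
Airport 2: ISA temp = 6.4°C, deviation -22.4°C, DA = 4300 + 120 × (-22.4) = 1612 ft.
Airport 2 is higher by 1612 − (-2580) = 4192 ft.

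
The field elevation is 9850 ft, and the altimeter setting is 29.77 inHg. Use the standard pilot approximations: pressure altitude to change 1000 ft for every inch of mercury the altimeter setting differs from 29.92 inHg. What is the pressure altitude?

Pressure correction = (29.92 − 29.77) × 1000 = +150 ft.
Pressure altitude = 9850 + (+150) = 10000 ft.

10000 ft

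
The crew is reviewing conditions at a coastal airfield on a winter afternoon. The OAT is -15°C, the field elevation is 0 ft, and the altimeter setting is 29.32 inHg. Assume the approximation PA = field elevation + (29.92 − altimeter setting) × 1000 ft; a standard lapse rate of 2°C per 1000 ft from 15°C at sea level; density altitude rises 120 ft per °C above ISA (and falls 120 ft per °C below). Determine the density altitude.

Pressure altitude = 0 + (29.92 − 29.32) × 1000 = 0 + (+600) = 600 ft.
ISA temperature at 600 ft = 15 − 2 × (600/1000) = 13.8°C.
ISA deviation = -15 − 13.8 = -28.8°C.
Density altitude = 600 + 120 × (-28.8) = -2856 ft.

-2856 ft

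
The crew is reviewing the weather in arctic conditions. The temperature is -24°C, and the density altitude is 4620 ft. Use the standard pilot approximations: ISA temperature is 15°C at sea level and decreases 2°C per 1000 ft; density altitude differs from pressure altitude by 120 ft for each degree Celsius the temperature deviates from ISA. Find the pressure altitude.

7500 ft

DA = PA + 120 × (OAT − (15 − 2·PA/1000)) = PA + 120·OAT − 1800 + 0.24·PA = 1.24·PA + 120·OAT − 1800.
So 1.24·PA = 4620 − 120 × (-24) + 1800 = 9300.
PA = 9300 / 1.24 = 7500 ft.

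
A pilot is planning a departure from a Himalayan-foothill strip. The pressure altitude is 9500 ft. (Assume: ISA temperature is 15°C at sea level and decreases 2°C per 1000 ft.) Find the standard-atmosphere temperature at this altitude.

-4°C

ISA temperature = 15 − 2 × (9500/1000) = 15 − 19 = -4°C.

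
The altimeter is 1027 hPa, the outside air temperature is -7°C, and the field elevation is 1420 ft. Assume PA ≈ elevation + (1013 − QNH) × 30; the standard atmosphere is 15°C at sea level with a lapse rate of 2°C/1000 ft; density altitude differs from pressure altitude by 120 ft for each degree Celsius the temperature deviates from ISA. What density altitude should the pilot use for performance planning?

Pressure altitude = 1420 + (1013 − 1027) × 30 = 1420 + (-420) = 1000 ft.
ISA temperature at 1000 ft = 15 − 2 × (1000/1000) = 13°C.
ISA deviation = -7 − 13 = -20°C.
Density altitude = 1000 + 120 × (-20) = -1400 ft.

-1400 ft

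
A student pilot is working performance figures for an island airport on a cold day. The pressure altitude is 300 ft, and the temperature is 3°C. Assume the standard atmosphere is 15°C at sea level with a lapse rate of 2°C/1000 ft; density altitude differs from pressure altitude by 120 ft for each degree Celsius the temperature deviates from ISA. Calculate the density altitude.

-1068 ft

ISA temperature at 300 ft = 15 − 2 × (300/1000) = 14.4°C.
ISA deviation = 3 − 14.4 = -11.4°C.
Density altitude = 300 + 120 × (-11.4) = 300 + (-1368) = -1068 ft.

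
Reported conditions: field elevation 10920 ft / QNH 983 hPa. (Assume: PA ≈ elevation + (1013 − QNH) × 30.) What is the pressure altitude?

11820 ft

Pressure correction = (1013 − 983) × 30 = +900 ft.
Pressure altitude = 10920 + (+900) = 11820 ft.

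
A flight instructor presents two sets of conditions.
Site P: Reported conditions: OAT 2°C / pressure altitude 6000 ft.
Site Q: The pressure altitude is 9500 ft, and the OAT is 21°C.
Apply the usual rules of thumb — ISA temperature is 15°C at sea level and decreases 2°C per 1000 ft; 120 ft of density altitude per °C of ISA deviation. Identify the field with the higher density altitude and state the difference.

Site Q by 6620 ft

Site P: ISA temp = 3°C, deviation -1°C, DA = 6000 + 120 × (-1) = 5880 ft.
Site Q: ISA temp = -4°C, deviation +25°C, DA = 9500 + 120 × 25 = 12500 ft.
Site Q is higher by 12500 − 5880 = 6620 ft.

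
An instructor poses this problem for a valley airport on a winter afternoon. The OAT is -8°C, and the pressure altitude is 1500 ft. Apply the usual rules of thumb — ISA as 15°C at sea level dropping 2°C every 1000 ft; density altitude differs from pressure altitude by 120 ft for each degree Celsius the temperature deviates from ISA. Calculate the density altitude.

ISA temperature at 1500 ft = 15 − 2 × (1500/1000) = 12°C.
ISA deviation = -8 − 12 = -20°C.
Density altitude = 1500 + 120 × (-20) = 1500 + (-2400) = -900 ft.

-900 ft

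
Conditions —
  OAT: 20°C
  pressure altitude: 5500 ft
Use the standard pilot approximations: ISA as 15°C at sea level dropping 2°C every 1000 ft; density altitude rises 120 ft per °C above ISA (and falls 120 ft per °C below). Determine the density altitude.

ISA temperature at 5500 ft = 15 − 2 × (5500/1000) = 4°C.
ISA deviation = 20 − 4 = +16°C.
Density altitude = 5500 + 120 × (16) = 5500 + (+1920) = 7420 ft.

7420 ft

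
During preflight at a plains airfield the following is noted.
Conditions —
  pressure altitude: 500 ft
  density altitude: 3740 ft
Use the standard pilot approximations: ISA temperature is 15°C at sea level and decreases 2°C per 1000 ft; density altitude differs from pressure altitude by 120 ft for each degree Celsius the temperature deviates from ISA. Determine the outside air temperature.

Density altitude − pressure altitude = 3740 − 500 = +3240 ft.
At 120 ft/°C that is an ISA deviation of 3240/120 = +27°C.
ISA temperature at 500 ft = 15 − 2 × (500/1000) = 14°C.
OAT = ISA + deviation = 14 + (+27) = 41°C.

41°C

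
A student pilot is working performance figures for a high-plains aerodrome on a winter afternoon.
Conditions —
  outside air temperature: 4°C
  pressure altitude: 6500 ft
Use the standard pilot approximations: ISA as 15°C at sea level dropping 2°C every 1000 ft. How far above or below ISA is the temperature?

ISA temperature at 6500 ft = 15 − 2 × (6500/1000) = 2°C.
Deviation = OAT − ISA = 4 − 2 = +2°C.

ISA+2°C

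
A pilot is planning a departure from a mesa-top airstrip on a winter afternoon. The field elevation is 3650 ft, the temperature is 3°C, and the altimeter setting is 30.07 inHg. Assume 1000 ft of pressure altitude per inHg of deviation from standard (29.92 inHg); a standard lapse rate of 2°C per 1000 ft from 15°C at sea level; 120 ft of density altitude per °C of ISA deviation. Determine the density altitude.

Pressure altitude = 3650 + (29.92 − 30.07) × 1000 = 3650 + (-150) = 3500 ft.
ISA temperature at 3500 ft = 15 − 2 × (3500/1000) = 8°C.
ISA deviation = 3 − 8 = -5°C.
Density altitude = 3500 + 120 × (-5) = 2900 ft.

2900 ft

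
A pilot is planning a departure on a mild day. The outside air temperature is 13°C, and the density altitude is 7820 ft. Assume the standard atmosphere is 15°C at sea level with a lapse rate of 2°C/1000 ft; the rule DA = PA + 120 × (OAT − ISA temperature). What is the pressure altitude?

6500 ft

DA = PA + 120 × (OAT − (15 − 2·PA/1000)) = PA + 120·OAT − 1800 + 0.24·PA = 1.24·PA + 120·OAT − 1800.
So 1.24·PA = 7820 − 120 × 13 + 1800 = 8060.
PA = 8060 / 1.24 = 6500 ft.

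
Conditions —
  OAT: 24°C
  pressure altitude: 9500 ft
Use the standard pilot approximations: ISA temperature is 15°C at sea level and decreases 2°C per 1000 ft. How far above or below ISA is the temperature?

ISA+28°C

ISA temperature at 9500 ft = 15 − 2 × (9500/1000) = -4°C.
Deviation = OAT − ISA = 24 − (-4) = +28°C.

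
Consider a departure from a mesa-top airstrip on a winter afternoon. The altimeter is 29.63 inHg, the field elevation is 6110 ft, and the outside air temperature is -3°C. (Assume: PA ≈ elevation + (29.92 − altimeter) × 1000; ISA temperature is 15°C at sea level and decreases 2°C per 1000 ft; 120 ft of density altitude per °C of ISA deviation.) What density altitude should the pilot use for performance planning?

5776 ft

Pressure altitude = 6110 + (29.92 − 29.63) × 1000 = 6110 + (+290) = 6400 ft.
ISA temperature at 6400 ft = 15 − 2 × (6400/1000) = 2.2°C.
ISA deviation = -3 − 2.2 = -5.2°C.
Density altitude = 6400 + 120 × (-5.2) = 5776 ft.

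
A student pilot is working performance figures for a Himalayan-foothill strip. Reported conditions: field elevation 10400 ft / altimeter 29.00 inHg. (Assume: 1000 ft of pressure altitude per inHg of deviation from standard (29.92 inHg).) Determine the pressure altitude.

11320 ft

Pressure correction = (29.92 − 29.00) × 1000 = +920 ft.
Pressure altitude = 10400 + (+920) = 11320 ft.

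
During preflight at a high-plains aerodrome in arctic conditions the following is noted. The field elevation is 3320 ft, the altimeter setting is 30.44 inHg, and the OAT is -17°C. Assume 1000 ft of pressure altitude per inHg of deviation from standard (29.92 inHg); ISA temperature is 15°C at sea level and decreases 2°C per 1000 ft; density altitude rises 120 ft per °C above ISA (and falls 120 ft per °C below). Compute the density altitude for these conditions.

-368 ft

Pressure altitude = 3320 + (29.92 − 30.44) × 1000 = 3320 + (-520) = 2800 ft.
ISA temperature at 2800 ft = 15 − 2 × (2800/1000) = 9.4°C.
ISA deviation = -17 − 9.4 = -26.4°C.
Density altitude = 2800 + 120 × (-26.4) = -368 ft.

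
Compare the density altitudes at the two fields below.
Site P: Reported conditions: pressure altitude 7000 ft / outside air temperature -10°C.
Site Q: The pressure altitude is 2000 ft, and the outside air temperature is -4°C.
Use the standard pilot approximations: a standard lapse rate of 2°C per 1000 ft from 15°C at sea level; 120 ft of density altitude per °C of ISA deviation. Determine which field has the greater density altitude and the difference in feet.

Site P by 5480 ft

Site P: ISA temp = 1°C, deviation -11°C, DA = 7000 + 120 × (-11) = 5680 ft.
Site Q: ISA temp = 11°C, deviation -15°C, DA = 2000 + 120 × (-15) = 200 ft.
Site P is higher by 5680 − 200 = 5480 ft.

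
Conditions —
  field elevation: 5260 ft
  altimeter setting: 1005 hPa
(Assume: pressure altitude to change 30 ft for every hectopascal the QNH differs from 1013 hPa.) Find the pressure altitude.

5500 ft

Pressure correction = (1013 − 1005) × 30 = +240 ft.
Pressure altitude = 5260 + (+240) = 5500 ft.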